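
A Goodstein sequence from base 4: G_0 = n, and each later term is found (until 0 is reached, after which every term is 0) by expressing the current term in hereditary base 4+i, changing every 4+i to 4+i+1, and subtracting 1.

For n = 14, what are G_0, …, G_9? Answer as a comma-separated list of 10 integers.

14, 16, 18, 20, 21, 22, 23, 24, 25, 26

(0) 14|_4 = 3·4 + 2 ↦ 3·5 + 2|_5 = 17 ⇒ 16
(1) 16|_5 = 3·5 + 1 ↦ 3·6 + 1|_6 = 19 ⇒ 18
(2) 18|_6 = 3·6 ↦ 3·7|_7 = 21 ⇒ 20
(3) 20|_7 = 2·7 + 6 ↦ 2·8 + 6|_8 = 22 ⇒ 21
(4) 21|_8 = 2·8 + 5 ↦ 2·9 + 5|_9 = 23 ⇒ 22
(5) 22|_9 = 2·9 + 4 ↦ 2·10 + 4|_10 = 24 ⇒ 23
(6) 23|_10 = 2·10 + 3 ↦ 2·11 + 3|_11 = 25 ⇒ 24
(7) 24|_11 = 2·11 + 2 ↦ 2·12 + 2|_12 = 26 ⇒ 25
(8) 25|_12 = 2·12 + 1 ↦ 2·13 + 1|_13 = 27 ⇒ 26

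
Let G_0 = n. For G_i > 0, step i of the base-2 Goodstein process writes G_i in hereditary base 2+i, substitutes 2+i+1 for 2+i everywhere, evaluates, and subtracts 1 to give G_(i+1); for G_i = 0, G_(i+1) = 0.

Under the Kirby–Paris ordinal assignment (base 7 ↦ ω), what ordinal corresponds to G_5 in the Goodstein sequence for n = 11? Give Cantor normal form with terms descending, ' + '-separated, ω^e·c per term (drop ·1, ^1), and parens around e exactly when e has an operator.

base 2: 11 = 2^(2 + 1) + 2 + 1; at 3: 3^(3 + 1) + 3 + 1 = 85; next = 84
base 3: 84 = 3^(3 + 1) + 3; at 4: 4^(4 + 1) + 4 = 1028; next = 1027
base 4: 1027 = 4^(4 + 1) + 3; at 5: 5^(5 + 1) + 3 = 15628; next = 15627
base 5: 15627 = 5^(5 + 1) + 2; at 6: 6^(6 + 1) + 2 = 279938; next = 279937
base 6: 279937 = 6^(6 + 1) + 1; at 7: 7^(7 + 1) + 1 = 5764802; next = 5764801
base 7: 5764801 = 7^(7 + 1); at 8: 8^(8 + 1) = 134217728; next = 134217727

ω^(ω + 1)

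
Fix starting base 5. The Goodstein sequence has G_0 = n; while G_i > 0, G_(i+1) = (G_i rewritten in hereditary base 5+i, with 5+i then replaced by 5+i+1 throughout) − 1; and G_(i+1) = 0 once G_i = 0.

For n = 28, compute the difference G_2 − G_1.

[0] 28 ≡ 5^2 + 3 (base 5). Lift 6: 39. −1: 38.
[1] 38 ≡ 6^2 + 2 (base 6). Lift 7: 51. −1: 50.

12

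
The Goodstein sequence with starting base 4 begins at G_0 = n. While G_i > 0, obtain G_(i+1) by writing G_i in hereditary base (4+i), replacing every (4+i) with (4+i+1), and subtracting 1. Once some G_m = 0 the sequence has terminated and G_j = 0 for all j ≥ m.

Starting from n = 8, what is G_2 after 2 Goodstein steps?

base 4: 8 = 2·4; at 5: 2·5 = 10; next = 9
base 5: 9 = 5 + 4; at 6: 6 + 4 = 10; next = 9

9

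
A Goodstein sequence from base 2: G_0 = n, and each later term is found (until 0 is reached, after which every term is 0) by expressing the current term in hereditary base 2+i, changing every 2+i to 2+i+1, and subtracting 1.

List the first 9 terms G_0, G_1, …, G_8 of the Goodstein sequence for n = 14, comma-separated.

14, 110, 1281, 18750, 326591, 5862840, 134404971, 3487116548, 100000555551

(0) 14|_2 = 2^(2 + 1) + 2^2 + 2 ↦ 3^(3 + 1) + 3^3 + 3|_3 = 111 ⇒ 110
(1) 110|_3 = 3^(3 + 1) + 3^3 + 2 ↦ 4^(4 + 1) + 4^4 + 2|_4 = 1282 ⇒ 1281
(2) 1281|_4 = 4^(4 + 1) + 4^4 + 1 ↦ 5^(5 + 1) + 5^5 + 1|_5 = 18751 ⇒ 18750
(3) 18750|_5 = 5^(5 + 1) + 5^5 ↦ 6^(6 + 1) + 6^6|_6 = 326592 ⇒ 326591
(4) 326591|_6 = 6^(6 + 1) + 5·6^5 + 5·6^4 + 5·6^3 + 5·6^2 + 5·6 + 5 ↦ 7^(7 + 1) + 5·7^5 + 5·7^4 + 5·7^3 + 5·7^2 + 5·7 + 5|_7 = 5862841 ⇒ 5862840
(5) 5862840|_7 = 7^(7 + 1) + 5·7^5 + 5·7^4 + 5·7^3 + 5·7^2 + 5·7 + 4 ↦ 8^(8 + 1) + 5·8^5 + 5·8^4 + 5·8^3 + 5·8^2 + 5·8 + 4|_8 = 134404972 ⇒ 134404971
(6) 134404971|_8 = 8^(8 + 1) + 5·8^5 + 5·8^4 + 5·8^3 + 5·8^2 + 5·8 + 3 ↦ 9^(9 + 1) + 5·9^5 + 5·9^4 + 5·9^3 + 5·9^2 + 5·9 + 3|_9 = 3487116549 ⇒ 3487116548
(7) 3487116548|_9 = 9^(9 + 1) + 5·9^5 + 5·9^4 + 5·9^3 + 5·9^2 + 5·9 + 2 ↦ 10^(10 + 1) + 5·10^5 + 5·10^4 + 5·10^3 + 5·10^2 + 5·10 + 2|_10 = 100000555552 ⇒ 100000555551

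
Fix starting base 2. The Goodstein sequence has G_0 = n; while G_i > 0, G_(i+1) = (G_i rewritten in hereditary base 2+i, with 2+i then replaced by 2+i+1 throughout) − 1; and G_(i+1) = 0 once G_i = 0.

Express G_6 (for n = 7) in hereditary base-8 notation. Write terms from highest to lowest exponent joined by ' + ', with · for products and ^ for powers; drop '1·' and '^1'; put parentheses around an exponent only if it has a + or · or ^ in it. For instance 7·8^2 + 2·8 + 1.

G_0 = 7. HB_2(7) = 2^2 + 2 + 1. Bump = 31. G_1 = 30.
G_1 = 30. HB_3(30) = 3^3 + 3. Bump = 260. G_2 = 259.
G_2 = 259. HB_4(259) = 4^4 + 3. Bump = 3128. G_3 = 3127.
G_3 = 3127. HB_5(3127) = 5^5 + 2. Bump = 46658. G_4 = 46657.
G_4 = 46657. HB_6(46657) = 6^6 + 1. Bump = 823544. G_5 = 823543.
G_5 = 823543. HB_7(823543) = 7^7. Bump = 16777216. G_6 = 16777215.
G_6 = 16777215. HB_8(16777215) = 7·8^7 + 7·8^6 + 7·8^5 + 7·8^4 + 7·8^3 + 7·8^2 + 7·8 + 7. Bump = 37665880. G_7 = 37665879.

7·8^7 + 7·8^6 + 7·8^5 + 7·8^4 + 7·8^3 + 7·8^2 + 7·8 + 7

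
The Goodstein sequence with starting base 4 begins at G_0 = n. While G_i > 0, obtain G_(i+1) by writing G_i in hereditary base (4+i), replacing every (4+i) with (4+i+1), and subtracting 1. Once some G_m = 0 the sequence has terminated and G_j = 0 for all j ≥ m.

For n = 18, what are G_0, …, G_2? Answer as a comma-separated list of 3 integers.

G_0 = 18. HB_4(18) = 4^2 + 2. Bump = 27. G_1 = 26.
G_1 = 26. HB_5(26) = 5^2 + 1. Bump = 37. G_2 = 36.

18, 26, 36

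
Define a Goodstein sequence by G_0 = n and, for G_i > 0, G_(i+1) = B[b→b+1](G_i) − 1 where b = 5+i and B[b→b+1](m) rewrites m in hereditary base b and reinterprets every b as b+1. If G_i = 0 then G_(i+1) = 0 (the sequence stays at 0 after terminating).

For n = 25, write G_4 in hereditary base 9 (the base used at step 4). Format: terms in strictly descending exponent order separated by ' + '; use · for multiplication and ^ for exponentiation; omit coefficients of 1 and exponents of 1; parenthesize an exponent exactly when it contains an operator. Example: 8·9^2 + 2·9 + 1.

[0] 25 ≡ 5^2 (base 5). Lift 6: 36. −1: 35.
[1] 35 ≡ 5·6 + 5 (base 6). Lift 7: 40. −1: 39.
[2] 39 ≡ 5·7 + 4 (base 7). Lift 8: 44. −1: 43.
[3] 43 ≡ 5·8 + 3 (base 8). Lift 9: 48. −1: 47.

5·9 + 2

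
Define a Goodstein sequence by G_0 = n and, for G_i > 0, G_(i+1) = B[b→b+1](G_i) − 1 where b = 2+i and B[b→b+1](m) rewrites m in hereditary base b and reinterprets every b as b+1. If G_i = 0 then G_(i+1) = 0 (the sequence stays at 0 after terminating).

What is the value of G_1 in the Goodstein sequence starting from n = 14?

110

i=0: 14 = 2^(2 + 1) + 2^2 + 2 (b=2); 2→3: 3^(3 + 1) + 3^3 + 3 = 111; 111−1 = 110
i=1: 110 = 3^(3 + 1) + 3^3 + 2 (b=3); 3→4: 4^(4 + 1) + 4^4 + 2 = 1282; 1282−1 = 1281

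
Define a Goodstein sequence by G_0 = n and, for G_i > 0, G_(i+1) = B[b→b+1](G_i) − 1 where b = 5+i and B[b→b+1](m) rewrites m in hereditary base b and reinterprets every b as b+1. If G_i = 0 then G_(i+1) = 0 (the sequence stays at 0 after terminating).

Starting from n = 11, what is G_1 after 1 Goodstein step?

G_0=11  [base 5] 2·5 + 1  →[5↦6]→  2·6 + 1 = 13  −1 ⇒ G_1=12
G_1=12  [base 6] 2·6  →[6↦7]→  2·7 = 14  −1 ⇒ G_2=13

12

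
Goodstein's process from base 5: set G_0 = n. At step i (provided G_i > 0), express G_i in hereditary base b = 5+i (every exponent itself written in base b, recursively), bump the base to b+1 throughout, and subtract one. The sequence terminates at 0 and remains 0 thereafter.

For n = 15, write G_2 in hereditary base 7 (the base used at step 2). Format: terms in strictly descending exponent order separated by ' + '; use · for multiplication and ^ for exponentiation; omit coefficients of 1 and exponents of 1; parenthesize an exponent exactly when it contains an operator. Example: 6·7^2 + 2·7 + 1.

base 5: 15 = 3·5; at 6: 3·6 = 18; next = 17
base 6: 17 = 2·6 + 5; at 7: 2·7 + 5 = 19; next = 18
base 7: 18 = 2·7 + 4; at 8: 2·8 + 4 = 20; next = 19

2·7 + 4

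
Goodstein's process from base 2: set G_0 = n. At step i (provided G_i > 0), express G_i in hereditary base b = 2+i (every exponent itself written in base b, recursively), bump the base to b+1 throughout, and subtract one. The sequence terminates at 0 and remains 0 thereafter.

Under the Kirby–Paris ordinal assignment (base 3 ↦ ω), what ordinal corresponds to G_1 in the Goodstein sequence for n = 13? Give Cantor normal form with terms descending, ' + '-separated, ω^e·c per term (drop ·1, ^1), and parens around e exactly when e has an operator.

(0) 13|_2 = 2^(2 + 1) + 2^2 + 1 ↦ 3^(3 + 1) + 3^3 + 1|_3 = 109 ⇒ 108
(1) 108|_3 = 3^(3 + 1) + 3^3 ↦ 4^(4 + 1) + 4^4|_4 = 1280 ⇒ 1279

ω^(ω + 1) + ω^ω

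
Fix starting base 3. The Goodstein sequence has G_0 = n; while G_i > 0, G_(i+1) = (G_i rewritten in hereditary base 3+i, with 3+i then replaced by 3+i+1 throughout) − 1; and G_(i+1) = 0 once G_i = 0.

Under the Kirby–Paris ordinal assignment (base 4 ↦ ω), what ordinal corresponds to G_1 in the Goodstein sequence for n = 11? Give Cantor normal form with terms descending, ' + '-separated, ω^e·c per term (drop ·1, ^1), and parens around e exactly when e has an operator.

ω^2 + 1

i=0: 11 = 3^2 + 2 (b=3); 3→4: 4^2 + 2 = 18; 18−1 = 17
i=1: 17 = 4^2 + 1 (b=4); 4→5: 5^2 + 1 = 26; 26−1 = 25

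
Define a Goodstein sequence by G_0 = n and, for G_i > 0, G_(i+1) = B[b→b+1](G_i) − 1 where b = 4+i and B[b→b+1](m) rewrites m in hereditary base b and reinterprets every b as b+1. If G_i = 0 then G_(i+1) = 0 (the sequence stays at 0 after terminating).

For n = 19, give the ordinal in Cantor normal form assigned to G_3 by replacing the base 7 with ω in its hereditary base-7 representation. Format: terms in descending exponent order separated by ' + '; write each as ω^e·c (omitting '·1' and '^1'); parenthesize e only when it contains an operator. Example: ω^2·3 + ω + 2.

ω^2

i=0: 19 = 4^2 + 3 (b=4); 4→5: 5^2 + 3 = 28; 28−1 = 27
i=1: 27 = 5^2 + 2 (b=5); 5→6: 6^2 + 2 = 38; 38−1 = 37
i=2: 37 = 6^2 + 1 (b=6); 6→7: 7^2 + 1 = 50; 50−1 = 49
i=3: 49 = 7^2 (b=7); 7→8: 8^2 = 64; 64−1 = 63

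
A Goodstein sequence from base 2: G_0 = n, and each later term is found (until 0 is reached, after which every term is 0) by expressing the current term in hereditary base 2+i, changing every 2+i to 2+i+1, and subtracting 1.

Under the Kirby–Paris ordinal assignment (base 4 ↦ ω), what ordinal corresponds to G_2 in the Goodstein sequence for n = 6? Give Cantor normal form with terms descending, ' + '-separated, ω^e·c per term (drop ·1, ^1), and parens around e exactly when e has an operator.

6 —HB2→ 2^2 + 2 —bump→ 3^3 + 3 = 30 —(−1)→ 29
29 —HB3→ 3^3 + 2 —bump→ 4^4 + 2 = 258 —(−1)→ 257
257 —HB4→ 4^4 + 1 —bump→ 5^5 + 1 = 3126 —(−1)→ 3125

ω^ω + 1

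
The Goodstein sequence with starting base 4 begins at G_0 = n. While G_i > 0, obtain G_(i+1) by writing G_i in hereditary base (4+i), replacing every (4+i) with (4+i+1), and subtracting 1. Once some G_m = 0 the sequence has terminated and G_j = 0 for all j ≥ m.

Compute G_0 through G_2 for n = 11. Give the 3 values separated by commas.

11, 12, 13

[0] 11 ≡ 2·4 + 3 (base 4). Lift 5: 13. −1: 12.
[1] 12 ≡ 2·5 + 2 (base 5). Lift 6: 14. −1: 13.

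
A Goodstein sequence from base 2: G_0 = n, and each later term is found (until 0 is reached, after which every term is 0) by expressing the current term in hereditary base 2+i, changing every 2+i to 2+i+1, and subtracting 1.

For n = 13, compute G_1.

108

[0] 13 ≡ 2^(2 + 1) + 2^2 + 1 (base 2). Lift 3: 109. −1: 108.
[1] 108 ≡ 3^(3 + 1) + 3^3 (base 3). Lift 4: 1280. −1: 1279.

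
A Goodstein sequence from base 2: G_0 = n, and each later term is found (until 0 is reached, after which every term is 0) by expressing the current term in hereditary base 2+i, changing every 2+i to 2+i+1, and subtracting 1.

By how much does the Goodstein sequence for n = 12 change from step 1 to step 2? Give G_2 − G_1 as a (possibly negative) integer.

958

[0] 12 ≡ 2^(2 + 1) + 2^2 (base 2). Lift 3: 108. −1: 107.
[1] 107 ≡ 3^(3 + 1) + 2·3^2 + 2·3 + 2 (base 3). Lift 4: 1066. −1: 1065.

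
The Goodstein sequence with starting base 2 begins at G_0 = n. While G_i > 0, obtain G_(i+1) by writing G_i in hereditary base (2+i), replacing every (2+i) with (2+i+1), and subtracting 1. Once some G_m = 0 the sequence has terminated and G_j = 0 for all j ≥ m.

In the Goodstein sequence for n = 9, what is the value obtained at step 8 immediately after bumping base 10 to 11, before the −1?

base 2: 9 = 2^(2 + 1) + 1; at 3: 3^(3 + 1) + 1 = 82; next = 81
base 3: 81 = 3^(3 + 1); at 4: 4^(4 + 1) = 1024; next = 1023
base 4: 1023 = 3·4^4 + 3·4^3 + 3·4^2 + 3·4 + 3; at 5: 3·5^5 + 3·5^3 + 3·5^2 + 3·5 + 3 = 9843; next = 9842
base 5: 9842 = 3·5^5 + 3·5^3 + 3·5^2 + 3·5 + 2; at 6: 3·6^6 + 3·6^3 + 3·6^2 + 3·6 + 2 = 140744; next = 140743
base 6: 140743 = 3·6^6 + 3·6^3 + 3·6^2 + 3·6 + 1; at 7: 3·7^7 + 3·7^3 + 3·7^2 + 3·7 + 1 = 2471827; next = 2471826
base 7: 2471826 = 3·7^7 + 3·7^3 + 3·7^2 + 3·7; at 8: 3·8^8 + 3·8^3 + 3·8^2 + 3·8 = 50333400; next = 50333399
base 8: 50333399 = 3·8^8 + 3·8^3 + 3·8^2 + 2·8 + 7; at 9: 3·9^9 + 3·9^3 + 3·9^2 + 2·9 + 7 = 1162263922; next = 1162263921
base 9: 1162263921 = 3·9^9 + 3·9^3 + 3·9^2 + 2·9 + 6; at 10: 3·10^10 + 3·10^3 + 3·10^2 + 2·10 + 6 = 30000003326; next = 30000003325
base 10: 30000003325 = 3·10^10 + 3·10^3 + 3·10^2 + 2·10 + 5; at 11: 3·11^11 + 3·11^3 + 3·11^2 + 2·11 + 5 = 855935016216; next = 855935016215

855935016216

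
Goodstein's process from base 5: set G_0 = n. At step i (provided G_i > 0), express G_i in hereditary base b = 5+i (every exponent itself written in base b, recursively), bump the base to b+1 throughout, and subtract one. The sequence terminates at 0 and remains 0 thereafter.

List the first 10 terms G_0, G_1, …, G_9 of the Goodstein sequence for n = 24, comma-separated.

24, 27, 30, 33, 36, 39, 41, 43, 45, 47

(0) 24|_5 = 4·5 + 4 ↦ 4·6 + 4|_6 = 28 ⇒ 27
(1) 27|_6 = 4·6 + 3 ↦ 4·7 + 3|_7 = 31 ⇒ 30
(2) 30|_7 = 4·7 + 2 ↦ 4·8 + 2|_8 = 34 ⇒ 33
(3) 33|_8 = 4·8 + 1 ↦ 4·9 + 1|_9 = 37 ⇒ 36
(4) 36|_9 = 4·9 ↦ 4·10|_10 = 40 ⇒ 39
(5) 39|_10 = 3·10 + 9 ↦ 3·11 + 9|_11 = 42 ⇒ 41
(6) 41|_11 = 3·11 + 8 ↦ 3·12 + 8|_12 = 44 ⇒ 43
(7) 43|_12 = 3·12 + 7 ↦ 3·13 + 7|_13 = 46 ⇒ 45
(8) 45|_13 = 3·13 + 6 ↦ 3·14 + 6|_14 = 48 ⇒ 47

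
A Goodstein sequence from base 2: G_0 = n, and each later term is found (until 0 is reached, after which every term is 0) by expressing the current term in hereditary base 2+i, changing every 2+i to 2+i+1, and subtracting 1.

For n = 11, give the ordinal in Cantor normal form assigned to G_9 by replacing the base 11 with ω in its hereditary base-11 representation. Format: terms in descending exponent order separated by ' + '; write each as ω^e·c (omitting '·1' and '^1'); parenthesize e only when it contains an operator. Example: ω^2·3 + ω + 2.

ω^ω·7 + ω^7·7 + ω^6·7 + ω^5·7 + ω^4·7 + ω^3·7 + ω^2·7 + ω·7 + 4

step 0: 11 = 2^(2 + 1) + 2 + 1; sub 3 for 2: 3^(3 + 1) + 3 + 1; = 85; G_1 = 85−1 = 84
step 1: 84 = 3^(3 + 1) + 3; sub 4 for 3: 4^(4 + 1) + 4; = 1028; G_2 = 1028−1 = 1027
step 2: 1027 = 4^(4 + 1) + 3; sub 5 for 4: 5^(5 + 1) + 3; = 15628; G_3 = 15628−1 = 15627
step 3: 15627 = 5^(5 + 1) + 2; sub 6 for 5: 6^(6 + 1) + 2; = 279938; G_4 = 279938−1 = 279937
step 4: 279937 = 6^(6 + 1) + 1; sub 7 for 6: 7^(7 + 1) + 1; = 5764802; G_5 = 5764802−1 = 5764801
step 5: 5764801 = 7^(7 + 1); sub 8 for 7: 8^(8 + 1); = 134217728; G_6 = 134217728−1 = 134217727
step 6: 134217727 = 7·8^8 + 7·8^7 + 7·8^6 + 7·8^5 + 7·8^4 + 7·8^3 + 7·8^2 + 7·8 + 7; sub 9 for 8: 7·9^9 + 7·9^7 + 7·9^6 + 7·9^5 + 7·9^4 + 7·9^3 + 7·9^2 + 7·9 + 7; = 2749609303; G_7 = 2749609303−1 = 2749609302
step 7: 2749609302 = 7·9^9 + 7·9^7 + 7·9^6 + 7·9^5 + 7·9^4 + 7·9^3 + 7·9^2 + 7·9 + 6; sub 10 for 9: 7·10^10 + 7·10^7 + 7·10^6 + 7·10^5 + 7·10^4 + 7·10^3 + 7·10^2 + 7·10 + 6; = 70077777776; G_8 = 70077777776−1 = 70077777775
step 8: 70077777775 = 7·10^10 + 7·10^7 + 7·10^6 + 7·10^5 + 7·10^4 + 7·10^3 + 7·10^2 + 7·10 + 5; sub 11 for 10: 7·11^11 + 7·11^7 + 7·11^6 + 7·11^5 + 7·11^4 + 7·11^3 + 7·11^2 + 7·11 + 5; = 1997331745491; G_9 = 1997331745491−1 = 1997331745490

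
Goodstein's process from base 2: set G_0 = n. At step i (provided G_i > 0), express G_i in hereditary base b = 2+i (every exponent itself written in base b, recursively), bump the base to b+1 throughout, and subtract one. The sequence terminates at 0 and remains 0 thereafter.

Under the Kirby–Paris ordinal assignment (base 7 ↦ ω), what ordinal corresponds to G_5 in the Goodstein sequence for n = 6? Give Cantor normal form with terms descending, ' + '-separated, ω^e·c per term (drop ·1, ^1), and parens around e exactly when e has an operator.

ω^5·5 + ω^4·5 + ω^3·5 + ω^2·5 + ω·5 + 4

base 2: 6 = 2^2 + 2; at 3: 3^3 + 3 = 30; next = 29
base 3: 29 = 3^3 + 2; at 4: 4^4 + 2 = 258; next = 257
base 4: 257 = 4^4 + 1; at 5: 5^5 + 1 = 3126; next = 3125
base 5: 3125 = 5^5; at 6: 6^6 = 46656; next = 46655
base 6: 46655 = 5·6^5 + 5·6^4 + 5·6^3 + 5·6^2 + 5·6 + 5; at 7: 5·7^5 + 5·7^4 + 5·7^3 + 5·7^2 + 5·7 + 5 = 98040; next = 98039
base 7: 98039 = 5·7^5 + 5·7^4 + 5·7^3 + 5·7^2 + 5·7 + 4; at 8: 5·8^5 + 5·8^4 + 5·8^3 + 5·8^2 + 5·8 + 4 = 187244; next = 187243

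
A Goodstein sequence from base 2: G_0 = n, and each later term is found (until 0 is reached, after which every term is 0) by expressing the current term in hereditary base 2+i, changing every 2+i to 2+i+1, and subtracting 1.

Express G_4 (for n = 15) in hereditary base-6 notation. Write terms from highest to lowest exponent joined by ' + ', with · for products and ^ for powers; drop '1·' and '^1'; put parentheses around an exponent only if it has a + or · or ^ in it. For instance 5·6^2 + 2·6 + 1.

i=0: 15 = 2^(2 + 1) + 2^2 + 2 + 1 (b=2); 2→3: 3^(3 + 1) + 3^3 + 3 + 1 = 112; 112−1 = 111
i=1: 111 = 3^(3 + 1) + 3^3 + 3 (b=3); 3→4: 4^(4 + 1) + 4^4 + 4 = 1284; 1284−1 = 1283
i=2: 1283 = 4^(4 + 1) + 4^4 + 3 (b=4); 4→5: 5^(5 + 1) + 5^5 + 3 = 18753; 18753−1 = 18752
i=3: 18752 = 5^(5 + 1) + 5^5 + 2 (b=5); 5→6: 6^(6 + 1) + 6^6 + 2 = 326594; 326594−1 = 326593
i=4: 326593 = 6^(6 + 1) + 6^6 + 1 (b=6); 6→7: 7^(7 + 1) + 7^7 + 1 = 6588345; 6588345−1 = 6588344

6^(6 + 1) + 6^6 + 1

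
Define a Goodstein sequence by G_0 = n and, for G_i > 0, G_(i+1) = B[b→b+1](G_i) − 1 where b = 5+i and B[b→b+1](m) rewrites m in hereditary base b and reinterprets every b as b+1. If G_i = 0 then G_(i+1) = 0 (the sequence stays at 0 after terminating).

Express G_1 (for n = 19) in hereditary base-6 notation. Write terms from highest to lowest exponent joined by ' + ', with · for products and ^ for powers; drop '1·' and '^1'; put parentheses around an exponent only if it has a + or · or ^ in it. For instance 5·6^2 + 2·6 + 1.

3·6 + 3

step 0: 19 = 3·5 + 4; sub 6 for 5: 3·6 + 4; = 22; G_1 = 22−1 = 21
step 1: 21 = 3·6 + 3; sub 7 for 6: 3·7 + 3; = 24; G_2 = 24−1 = 23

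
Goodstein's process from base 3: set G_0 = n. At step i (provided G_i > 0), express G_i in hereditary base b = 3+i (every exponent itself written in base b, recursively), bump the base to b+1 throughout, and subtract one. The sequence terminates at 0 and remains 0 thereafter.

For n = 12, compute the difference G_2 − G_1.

(0) 12|_3 = 3^2 + 3 ↦ 4^2 + 4|_4 = 20 ⇒ 19
(1) 19|_4 = 4^2 + 3 ↦ 5^2 + 3|_5 = 28 ⇒ 27

8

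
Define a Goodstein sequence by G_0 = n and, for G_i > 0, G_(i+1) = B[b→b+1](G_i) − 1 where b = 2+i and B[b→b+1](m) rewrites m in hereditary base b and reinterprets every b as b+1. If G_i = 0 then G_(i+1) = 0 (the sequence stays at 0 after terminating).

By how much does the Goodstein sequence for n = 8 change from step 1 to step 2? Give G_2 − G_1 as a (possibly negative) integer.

G_0=8  [base 2] 2^(2 + 1)  →[2↦3]→  3^(3 + 1) = 81  −1 ⇒ G_1=80
G_1=80  [base 3] 2·3^3 + 2·3^2 + 2·3 + 2  →[3↦4]→  2·4^4 + 2·4^2 + 2·4 + 2 = 554  −1 ⇒ G_2=553

473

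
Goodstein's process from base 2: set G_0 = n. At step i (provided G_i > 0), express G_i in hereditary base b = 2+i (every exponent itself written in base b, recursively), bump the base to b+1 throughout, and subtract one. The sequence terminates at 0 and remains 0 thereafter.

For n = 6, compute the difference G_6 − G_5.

89204

base 2: 6 = 2^2 + 2; at 3: 3^3 + 3 = 30; next = 29
base 3: 29 = 3^3 + 2; at 4: 4^4 + 2 = 258; next = 257
base 4: 257 = 4^4 + 1; at 5: 5^5 + 1 = 3126; next = 3125
base 5: 3125 = 5^5; at 6: 6^6 = 46656; next = 46655
base 6: 46655 = 5·6^5 + 5·6^4 + 5·6^3 + 5·6^2 + 5·6 + 5; at 7: 5·7^5 + 5·7^4 + 5·7^3 + 5·7^2 + 5·7 + 5 = 98040; next = 98039
base 7: 98039 = 5·7^5 + 5·7^4 + 5·7^3 + 5·7^2 + 5·7 + 4; at 8: 5·8^5 + 5·8^4 + 5·8^3 + 5·8^2 + 5·8 + 4 = 187244; next = 187243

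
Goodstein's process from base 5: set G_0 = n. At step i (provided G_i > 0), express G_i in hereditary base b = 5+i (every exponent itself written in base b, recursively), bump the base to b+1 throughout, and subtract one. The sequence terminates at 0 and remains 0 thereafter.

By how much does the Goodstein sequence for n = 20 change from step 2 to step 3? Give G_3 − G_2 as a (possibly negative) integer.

base 5: 20 = 4·5; at 6: 4·6 = 24; next = 23
base 6: 23 = 3·6 + 5; at 7: 3·7 + 5 = 26; next = 25
base 7: 25 = 3·7 + 4; at 8: 3·8 + 4 = 28; next = 27

2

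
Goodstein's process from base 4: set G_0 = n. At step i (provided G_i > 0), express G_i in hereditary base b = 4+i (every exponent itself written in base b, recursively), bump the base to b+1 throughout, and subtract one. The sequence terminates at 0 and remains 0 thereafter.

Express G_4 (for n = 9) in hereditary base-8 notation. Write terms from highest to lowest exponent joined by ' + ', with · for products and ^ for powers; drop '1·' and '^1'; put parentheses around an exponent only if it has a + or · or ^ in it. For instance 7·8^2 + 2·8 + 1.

base 4: 9 = 2·4 + 1; at 5: 2·5 + 1 = 11; next = 10
base 5: 10 = 2·5; at 6: 2·6 = 12; next = 11
base 6: 11 = 6 + 5; at 7: 7 + 5 = 12; next = 11
base 7: 11 = 7 + 4; at 8: 8 + 4 = 12; next = 11
base 8: 11 = 8 + 3; at 9: 9 + 3 = 12; next = 11

8 + 3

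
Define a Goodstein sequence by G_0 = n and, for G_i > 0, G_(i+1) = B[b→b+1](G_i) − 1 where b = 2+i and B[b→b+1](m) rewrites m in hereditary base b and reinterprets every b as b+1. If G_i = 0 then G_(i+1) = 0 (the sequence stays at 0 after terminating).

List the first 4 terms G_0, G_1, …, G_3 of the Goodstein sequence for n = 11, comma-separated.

11, 84, 1027, 15627

11 —HB2→ 2^(2 + 1) + 2 + 1 —bump→ 3^(3 + 1) + 3 + 1 = 85 —(−1)→ 84
84 —HB3→ 3^(3 + 1) + 3 —bump→ 4^(4 + 1) + 4 = 1028 —(−1)→ 1027
1027 —HB4→ 4^(4 + 1) + 3 —bump→ 5^(5 + 1) + 3 = 15628 —(−1)→ 15627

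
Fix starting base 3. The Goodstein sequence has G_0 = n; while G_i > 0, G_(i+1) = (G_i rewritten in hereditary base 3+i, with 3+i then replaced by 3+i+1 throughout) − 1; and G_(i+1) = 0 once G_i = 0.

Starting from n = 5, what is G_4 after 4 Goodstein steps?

4

G_0 = 5. HB_3(5) = 3 + 2. Bump = 6. G_1 = 5.
G_1 = 5. HB_4(5) = 4 + 1. Bump = 6. G_2 = 5.
G_2 = 5. HB_5(5) = 5. Bump = 6. G_3 = 5.
G_3 = 5. HB_6(5) = 5. Bump = 5. G_4 = 4.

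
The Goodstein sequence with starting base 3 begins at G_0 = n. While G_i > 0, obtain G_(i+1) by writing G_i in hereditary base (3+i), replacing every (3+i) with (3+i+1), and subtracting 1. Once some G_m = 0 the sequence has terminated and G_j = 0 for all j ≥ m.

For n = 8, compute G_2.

(0) 8|_3 = 2·3 + 2 ↦ 2·4 + 2|_4 = 10 ⇒ 9
(1) 9|_4 = 2·4 + 1 ↦ 2·5 + 1|_5 = 11 ⇒ 10
(2) 10|_5 = 2·5 ↦ 2·6|_6 = 12 ⇒ 11

10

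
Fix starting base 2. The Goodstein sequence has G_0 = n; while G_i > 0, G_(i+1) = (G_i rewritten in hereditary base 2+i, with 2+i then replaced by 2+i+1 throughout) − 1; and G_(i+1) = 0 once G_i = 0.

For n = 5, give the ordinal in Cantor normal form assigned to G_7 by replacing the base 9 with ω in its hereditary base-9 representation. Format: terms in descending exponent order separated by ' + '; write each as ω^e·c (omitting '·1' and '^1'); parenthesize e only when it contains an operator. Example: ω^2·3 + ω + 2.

ω^3·3 + ω^2·3 + ω·2 + 6

i=0: 5 = 2^2 + 1 (b=2); 2→3: 3^3 + 1 = 28; 28−1 = 27
i=1: 27 = 3^3 (b=3); 3→4: 4^4 = 256; 256−1 = 255
i=2: 255 = 3·4^3 + 3·4^2 + 3·4 + 3 (b=4); 4→5: 3·5^3 + 3·5^2 + 3·5 + 3 = 468; 468−1 = 467
i=3: 467 = 3·5^3 + 3·5^2 + 3·5 + 2 (b=5); 5→6: 3·6^3 + 3·6^2 + 3·6 + 2 = 776; 776−1 = 775
i=4: 775 = 3·6^3 + 3·6^2 + 3·6 + 1 (b=6); 6→7: 3·7^3 + 3·7^2 + 3·7 + 1 = 1198; 1198−1 = 1197
i=5: 1197 = 3·7^3 + 3·7^2 + 3·7 (b=7); 7→8: 3·8^3 + 3·8^2 + 3·8 = 1752; 1752−1 = 1751
i=6: 1751 = 3·8^3 + 3·8^2 + 2·8 + 7 (b=8); 8→9: 3·9^3 + 3·9^2 + 2·9 + 7 = 2455; 2455−1 = 2454
i=7: 2454 = 3·9^3 + 3·9^2 + 2·9 + 6 (b=9); 9→10: 3·10^3 + 3·10^2 + 2·10 + 6 = 3326; 3326−1 = 3325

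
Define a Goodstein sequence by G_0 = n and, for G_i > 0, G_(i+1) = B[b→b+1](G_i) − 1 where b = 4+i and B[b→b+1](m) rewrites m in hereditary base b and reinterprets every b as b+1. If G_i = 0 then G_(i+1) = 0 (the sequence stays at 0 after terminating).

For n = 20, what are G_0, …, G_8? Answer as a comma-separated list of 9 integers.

20, 29, 39, 51, 65, 81, 99, 107, 115

base 4: 20 = 4^2 + 4; at 5: 5^2 + 5 = 30; next = 29
base 5: 29 = 5^2 + 4; at 6: 6^2 + 4 = 40; next = 39
base 6: 39 = 6^2 + 3; at 7: 7^2 + 3 = 52; next = 51
base 7: 51 = 7^2 + 2; at 8: 8^2 + 2 = 66; next = 65
base 8: 65 = 8^2 + 1; at 9: 9^2 + 1 = 82; next = 81
base 9: 81 = 9^2; at 10: 10^2 = 100; next = 99
base 10: 99 = 9·10 + 9; at 11: 9·11 + 9 = 108; next = 107
base 11: 107 = 9·11 + 8; at 12: 9·12 + 8 = 116; next = 115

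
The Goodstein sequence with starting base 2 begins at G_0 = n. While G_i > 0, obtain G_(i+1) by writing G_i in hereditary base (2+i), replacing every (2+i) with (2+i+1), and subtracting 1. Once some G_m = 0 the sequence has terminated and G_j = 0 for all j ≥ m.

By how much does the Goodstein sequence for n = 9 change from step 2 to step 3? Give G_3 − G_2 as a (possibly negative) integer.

8819

(0) 9|_2 = 2^(2 + 1) + 1 ↦ 3^(3 + 1) + 1|_3 = 82 ⇒ 81
(1) 81|_3 = 3^(3 + 1) ↦ 4^(4 + 1)|_4 = 1024 ⇒ 1023
(2) 1023|_4 = 3·4^4 + 3·4^3 + 3·4^2 + 3·4 + 3 ↦ 3·5^5 + 3·5^3 + 3·5^2 + 3·5 + 3|_5 = 9843 ⇒ 9842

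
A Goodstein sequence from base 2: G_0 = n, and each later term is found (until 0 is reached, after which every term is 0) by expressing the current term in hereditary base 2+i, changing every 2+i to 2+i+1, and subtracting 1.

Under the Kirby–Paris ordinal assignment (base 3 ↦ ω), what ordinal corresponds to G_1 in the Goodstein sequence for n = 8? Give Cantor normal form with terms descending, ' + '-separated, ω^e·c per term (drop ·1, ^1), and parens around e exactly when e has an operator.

ω^ω·2 + ω^2·2 + ω·2 + 2

base 2: 8 = 2^(2 + 1); at 3: 3^(3 + 1) = 81; next = 80
base 3: 80 = 2·3^3 + 2·3^2 + 2·3 + 2; at 4: 2·4^4 + 2·4^2 + 2·4 + 2 = 554; next = 553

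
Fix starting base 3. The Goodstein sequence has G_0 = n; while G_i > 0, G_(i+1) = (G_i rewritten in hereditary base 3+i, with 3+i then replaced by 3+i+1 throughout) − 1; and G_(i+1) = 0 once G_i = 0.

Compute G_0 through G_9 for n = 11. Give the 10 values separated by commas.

step 0: 11 = 3^2 + 2; sub 4 for 3: 4^2 + 2; = 18; G_1 = 18−1 = 17
step 1: 17 = 4^2 + 1; sub 5 for 4: 5^2 + 1; = 26; G_2 = 26−1 = 25
step 2: 25 = 5^2; sub 6 for 5: 6^2; = 36; G_3 = 36−1 = 35
step 3: 35 = 5·6 + 5; sub 7 for 6: 5·7 + 5; = 40; G_4 = 40−1 = 39
step 4: 39 = 5·7 + 4; sub 8 for 7: 5·8 + 4; = 44; G_5 = 44−1 = 43
step 5: 43 = 5·8 + 3; sub 9 for 8: 5·9 + 3; = 48; G_6 = 48−1 = 47
step 6: 47 = 5·9 + 2; sub 10 for 9: 5·10 + 2; = 52; G_7 = 52−1 = 51
step 7: 51 = 5·10 + 1; sub 11 for 10: 5·11 + 1; = 56; G_8 = 56−1 = 55
step 8: 55 = 5·11; sub 12 for 11: 5·12; = 60; G_9 = 60−1 = 59

11, 17, 25, 35, 39, 43, 47, 51, 55, 59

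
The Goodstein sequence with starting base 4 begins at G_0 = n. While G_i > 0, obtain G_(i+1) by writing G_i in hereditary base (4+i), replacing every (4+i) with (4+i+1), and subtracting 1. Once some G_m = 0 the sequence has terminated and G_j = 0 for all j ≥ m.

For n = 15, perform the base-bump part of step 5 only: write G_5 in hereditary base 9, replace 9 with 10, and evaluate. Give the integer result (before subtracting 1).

G_0 = 15. HB_4(15) = 3·4 + 3. Bump = 18. G_1 = 17.
G_1 = 17. HB_5(17) = 3·5 + 2. Bump = 20. G_2 = 19.
G_2 = 19. HB_6(19) = 3·6 + 1. Bump = 22. G_3 = 21.
G_3 = 21. HB_7(21) = 3·7. Bump = 24. G_4 = 23.
G_4 = 23. HB_8(23) = 2·8 + 7. Bump = 25. G_5 = 24.
G_5 = 24. HB_9(24) = 2·9 + 6. Bump = 26. G_6 = 25.

26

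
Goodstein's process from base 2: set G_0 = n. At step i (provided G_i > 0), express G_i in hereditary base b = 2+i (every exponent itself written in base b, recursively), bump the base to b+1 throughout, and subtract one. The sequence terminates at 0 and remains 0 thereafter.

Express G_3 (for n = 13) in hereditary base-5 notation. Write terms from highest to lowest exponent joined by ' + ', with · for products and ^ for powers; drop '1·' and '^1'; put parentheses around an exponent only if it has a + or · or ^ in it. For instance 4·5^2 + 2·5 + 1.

base 2: 13 = 2^(2 + 1) + 2^2 + 1; at 3: 3^(3 + 1) + 3^3 + 1 = 109; next = 108
base 3: 108 = 3^(3 + 1) + 3^3; at 4: 4^(4 + 1) + 4^4 = 1280; next = 1279
base 4: 1279 = 4^(4 + 1) + 3·4^3 + 3·4^2 + 3·4 + 3; at 5: 5^(5 + 1) + 3·5^3 + 3·5^2 + 3·5 + 3 = 16093; next = 16092

5^(5 + 1) + 3·5^3 + 3·5^2 + 3·5 + 2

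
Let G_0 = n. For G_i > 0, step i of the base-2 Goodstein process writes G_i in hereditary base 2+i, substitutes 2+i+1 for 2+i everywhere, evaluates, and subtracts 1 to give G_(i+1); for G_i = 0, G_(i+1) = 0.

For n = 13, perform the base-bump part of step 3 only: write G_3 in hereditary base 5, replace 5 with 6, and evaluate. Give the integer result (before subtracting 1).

280712

G_0=13  [base 2] 2^(2 + 1) + 2^2 + 1  →[2↦3]→  3^(3 + 1) + 3^3 + 1 = 109  −1 ⇒ G_1=108
G_1=108  [base 3] 3^(3 + 1) + 3^3  →[3↦4]→  4^(4 + 1) + 4^4 = 1280  −1 ⇒ G_2=1279
G_2=1279  [base 4] 4^(4 + 1) + 3·4^3 + 3·4^2 + 3·4 + 3  →[4↦5]→  5^(5 + 1) + 3·5^3 + 3·5^2 + 3·5 + 3 = 16093  −1 ⇒ G_3=16092
G_3=16092  [base 5] 5^(5 + 1) + 3·5^3 + 3·5^2 + 3·5 + 2  →[5↦6]→  6^(6 + 1) + 3·6^3 + 3·6^2 + 3·6 + 2 = 280712  −1 ⇒ G_4=280711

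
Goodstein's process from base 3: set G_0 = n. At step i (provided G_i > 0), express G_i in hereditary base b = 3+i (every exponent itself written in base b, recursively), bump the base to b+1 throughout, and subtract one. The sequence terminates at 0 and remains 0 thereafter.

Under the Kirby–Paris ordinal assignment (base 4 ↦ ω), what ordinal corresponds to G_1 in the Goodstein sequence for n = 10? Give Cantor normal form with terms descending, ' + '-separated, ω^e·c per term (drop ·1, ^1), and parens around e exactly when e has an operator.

10 —HB3→ 3^2 + 1 —bump→ 4^2 + 1 = 17 —(−1)→ 16
16 —HB4→ 4^2 —bump→ 5^2 = 25 —(−1)→ 24

ω^2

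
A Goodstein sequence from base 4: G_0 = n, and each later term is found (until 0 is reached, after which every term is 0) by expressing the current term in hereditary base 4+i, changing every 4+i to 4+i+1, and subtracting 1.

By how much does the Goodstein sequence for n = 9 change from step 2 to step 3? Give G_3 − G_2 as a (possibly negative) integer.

0

[0] 9 ≡ 2·4 + 1 (base 4). Lift 5: 11. −1: 10.
[1] 10 ≡ 2·5 (base 5). Lift 6: 12. −1: 11.
[2] 11 ≡ 6 + 5 (base 6). Lift 7: 12. −1: 11.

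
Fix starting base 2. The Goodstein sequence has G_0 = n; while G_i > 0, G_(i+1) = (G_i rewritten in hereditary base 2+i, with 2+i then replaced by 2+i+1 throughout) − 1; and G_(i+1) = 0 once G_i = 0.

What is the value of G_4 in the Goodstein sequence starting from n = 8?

G_0=8  [base 2] 2^(2 + 1)  →[2↦3]→  3^(3 + 1) = 81  −1 ⇒ G_1=80
G_1=80  [base 3] 2·3^3 + 2·3^2 + 2·3 + 2  →[3↦4]→  2·4^4 + 2·4^2 + 2·4 + 2 = 554  −1 ⇒ G_2=553
G_2=553  [base 4] 2·4^4 + 2·4^2 + 2·4 + 1  →[4↦5]→  2·5^5 + 2·5^2 + 2·5 + 1 = 6311  −1 ⇒ G_3=6310
G_3=6310  [base 5] 2·5^5 + 2·5^2 + 2·5  →[5↦6]→  2·6^6 + 2·6^2 + 2·6 = 93396  −1 ⇒ G_4=93395
G_4=93395  [base 6] 2·6^6 + 2·6^2 + 6 + 5  →[6↦7]→  2·7^7 + 2·7^2 + 7 + 5 = 1647196  −1 ⇒ G_5=1647195

93395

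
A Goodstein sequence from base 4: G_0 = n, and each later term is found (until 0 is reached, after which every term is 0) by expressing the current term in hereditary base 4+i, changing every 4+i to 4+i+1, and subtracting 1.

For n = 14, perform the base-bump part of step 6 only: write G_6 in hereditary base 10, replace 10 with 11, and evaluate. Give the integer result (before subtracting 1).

base 4: 14 = 3·4 + 2; at 5: 3·5 + 2 = 17; next = 16
base 5: 16 = 3·5 + 1; at 6: 3·6 + 1 = 19; next = 18
base 6: 18 = 3·6; at 7: 3·7 = 21; next = 20
base 7: 20 = 2·7 + 6; at 8: 2·8 + 6 = 22; next = 21
base 8: 21 = 2·8 + 5; at 9: 2·9 + 5 = 23; next = 22
base 9: 22 = 2·9 + 4; at 10: 2·10 + 4 = 24; next = 23

25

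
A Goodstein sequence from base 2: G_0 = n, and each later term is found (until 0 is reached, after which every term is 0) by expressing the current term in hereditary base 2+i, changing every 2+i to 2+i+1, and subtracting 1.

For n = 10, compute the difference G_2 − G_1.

G_0=10  [base 2] 2^(2 + 1) + 2  →[2↦3]→  3^(3 + 1) + 3 = 84  −1 ⇒ G_1=83
G_1=83  [base 3] 3^(3 + 1) + 2  →[3↦4]→  4^(4 + 1) + 2 = 1026  −1 ⇒ G_2=1025

942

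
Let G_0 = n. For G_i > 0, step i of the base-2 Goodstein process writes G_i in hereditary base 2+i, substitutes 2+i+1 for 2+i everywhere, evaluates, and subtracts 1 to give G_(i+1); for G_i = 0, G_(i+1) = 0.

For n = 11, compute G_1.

base 2: 11 = 2^(2 + 1) + 2 + 1; at 3: 3^(3 + 1) + 3 + 1 = 85; next = 84
base 3: 84 = 3^(3 + 1) + 3; at 4: 4^(4 + 1) + 4 = 1028; next = 1027

84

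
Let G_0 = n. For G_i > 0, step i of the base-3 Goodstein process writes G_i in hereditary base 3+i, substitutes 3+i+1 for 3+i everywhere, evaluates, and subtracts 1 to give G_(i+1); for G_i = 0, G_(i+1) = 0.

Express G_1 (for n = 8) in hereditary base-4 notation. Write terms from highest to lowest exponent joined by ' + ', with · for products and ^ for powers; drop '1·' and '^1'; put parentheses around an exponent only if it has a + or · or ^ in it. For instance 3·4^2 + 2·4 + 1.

2·4 + 1

step 0: 8 = 2·3 + 2; sub 4 for 3: 2·4 + 2; = 10; G_1 = 10−1 = 9
step 1: 9 = 2·4 + 1; sub 5 for 4: 2·5 + 1; = 11; G_2 = 11−1 = 10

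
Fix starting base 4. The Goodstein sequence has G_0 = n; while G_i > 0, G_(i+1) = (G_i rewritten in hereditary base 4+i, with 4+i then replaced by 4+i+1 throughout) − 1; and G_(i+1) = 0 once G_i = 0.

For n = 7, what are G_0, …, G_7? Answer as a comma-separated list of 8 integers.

base 4: 7 = 4 + 3; at 5: 5 + 3 = 8; next = 7
base 5: 7 = 5 + 2; at 6: 6 + 2 = 8; next = 7
base 6: 7 = 6 + 1; at 7: 7 + 1 = 8; next = 7
base 7: 7 = 7; at 8: 8 = 8; next = 7
base 8: 7 = 7; at 9: 7 = 7; next = 6
base 9: 6 = 6; at 10: 6 = 6; next = 5
base 10: 5 = 5; at 11: 5 = 5; next = 4

7, 7, 7, 7, 7, 6, 5, 4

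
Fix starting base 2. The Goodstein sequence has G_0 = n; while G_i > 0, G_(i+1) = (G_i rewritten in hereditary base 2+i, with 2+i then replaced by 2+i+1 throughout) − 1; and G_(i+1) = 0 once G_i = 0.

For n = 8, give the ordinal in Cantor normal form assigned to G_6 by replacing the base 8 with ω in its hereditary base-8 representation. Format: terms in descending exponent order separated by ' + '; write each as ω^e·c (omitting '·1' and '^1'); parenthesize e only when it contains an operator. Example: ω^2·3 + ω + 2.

base 2: 8 = 2^(2 + 1); at 3: 3^(3 + 1) = 81; next = 80
base 3: 80 = 2·3^3 + 2·3^2 + 2·3 + 2; at 4: 2·4^4 + 2·4^2 + 2·4 + 2 = 554; next = 553
base 4: 553 = 2·4^4 + 2·4^2 + 2·4 + 1; at 5: 2·5^5 + 2·5^2 + 2·5 + 1 = 6311; next = 6310
base 5: 6310 = 2·5^5 + 2·5^2 + 2·5; at 6: 2·6^6 + 2·6^2 + 2·6 = 93396; next = 93395
base 6: 93395 = 2·6^6 + 2·6^2 + 6 + 5; at 7: 2·7^7 + 2·7^2 + 7 + 5 = 1647196; next = 1647195
base 7: 1647195 = 2·7^7 + 2·7^2 + 7 + 4; at 8: 2·8^8 + 2·8^2 + 8 + 4 = 33554572; next = 33554571
base 8: 33554571 = 2·8^8 + 2·8^2 + 8 + 3; at 9: 2·9^9 + 2·9^2 + 9 + 3 = 774841152; next = 774841151

ω^ω·2 + ω^2·2 + ω + 3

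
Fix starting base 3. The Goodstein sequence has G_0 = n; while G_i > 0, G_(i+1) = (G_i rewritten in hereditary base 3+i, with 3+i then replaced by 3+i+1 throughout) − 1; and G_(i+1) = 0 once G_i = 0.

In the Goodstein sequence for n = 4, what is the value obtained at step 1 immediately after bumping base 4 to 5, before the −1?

step 0: 4 = 3 + 1; sub 4 for 3: 4 + 1; = 5; G_1 = 5−1 = 4
step 1: 4 = 4; sub 5 for 4: 5; = 5; G_2 = 5−1 = 4

5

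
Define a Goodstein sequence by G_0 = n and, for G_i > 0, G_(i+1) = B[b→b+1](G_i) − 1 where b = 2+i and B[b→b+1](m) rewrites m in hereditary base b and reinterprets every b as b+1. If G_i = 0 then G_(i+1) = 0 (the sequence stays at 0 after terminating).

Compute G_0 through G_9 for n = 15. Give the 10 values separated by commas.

15, 111, 1283, 18752, 326593, 6588344, 150994943, 3524450280, 100077777775, 3138578427934

[0] 15 ≡ 2^(2 + 1) + 2^2 + 2 + 1 (base 2). Lift 3: 112. −1: 111.
[1] 111 ≡ 3^(3 + 1) + 3^3 + 3 (base 3). Lift 4: 1284. −1: 1283.
[2] 1283 ≡ 4^(4 + 1) + 4^4 + 3 (base 4). Lift 5: 18753. −1: 18752.
[3] 18752 ≡ 5^(5 + 1) + 5^5 + 2 (base 5). Lift 6: 326594. −1: 326593.
[4] 326593 ≡ 6^(6 + 1) + 6^6 + 1 (base 6). Lift 7: 6588345. −1: 6588344.
[5] 6588344 ≡ 7^(7 + 1) + 7^7 (base 7). Lift 8: 150994944. −1: 150994943.
[6] 150994943 ≡ 8^(8 + 1) + 7·8^7 + 7·8^6 + 7·8^5 + 7·8^4 + 7·8^3 + 7·8^2 + 7·8 + 7 (base 8). Lift 9: 3524450281. −1: 3524450280.
[7] 3524450280 ≡ 9^(9 + 1) + 7·9^7 + 7·9^6 + 7·9^5 + 7·9^4 + 7·9^3 + 7·9^2 + 7·9 + 6 (base 9). Lift 10: 100077777776. −1: 100077777775.
[8] 100077777775 ≡ 10^(10 + 1) + 7·10^7 + 7·10^6 + 7·10^5 + 7·10^4 + 7·10^3 + 7·10^2 + 7·10 + 5 (base 10). Lift 11: 3138578427935. −1: 3138578427934.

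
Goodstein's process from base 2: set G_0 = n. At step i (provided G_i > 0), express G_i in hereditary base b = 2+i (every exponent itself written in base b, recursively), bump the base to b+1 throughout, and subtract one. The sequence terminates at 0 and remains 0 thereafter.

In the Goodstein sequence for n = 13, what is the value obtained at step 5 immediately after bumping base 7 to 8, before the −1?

134219480

step 0: 13 = 2^(2 + 1) + 2^2 + 1; sub 3 for 2: 3^(3 + 1) + 3^3 + 1; = 109; G_1 = 109−1 = 108
step 1: 108 = 3^(3 + 1) + 3^3; sub 4 for 3: 4^(4 + 1) + 4^4; = 1280; G_2 = 1280−1 = 1279
step 2: 1279 = 4^(4 + 1) + 3·4^3 + 3·4^2 + 3·4 + 3; sub 5 for 4: 5^(5 + 1) + 3·5^3 + 3·5^2 + 3·5 + 3; = 16093; G_3 = 16093−1 = 16092
step 3: 16092 = 5^(5 + 1) + 3·5^3 + 3·5^2 + 3·5 + 2; sub 6 for 5: 6^(6 + 1) + 3·6^3 + 3·6^2 + 3·6 + 2; = 280712; G_4 = 280712−1 = 280711
step 4: 280711 = 6^(6 + 1) + 3·6^3 + 3·6^2 + 3·6 + 1; sub 7 for 6: 7^(7 + 1) + 3·7^3 + 3·7^2 + 3·7 + 1; = 5765999; G_5 = 5765999−1 = 5765998
step 5: 5765998 = 7^(7 + 1) + 3·7^3 + 3·7^2 + 3·7; sub 8 for 7: 8^(8 + 1) + 3·8^3 + 3·8^2 + 3·8; = 134219480; G_6 = 134219480−1 = 134219479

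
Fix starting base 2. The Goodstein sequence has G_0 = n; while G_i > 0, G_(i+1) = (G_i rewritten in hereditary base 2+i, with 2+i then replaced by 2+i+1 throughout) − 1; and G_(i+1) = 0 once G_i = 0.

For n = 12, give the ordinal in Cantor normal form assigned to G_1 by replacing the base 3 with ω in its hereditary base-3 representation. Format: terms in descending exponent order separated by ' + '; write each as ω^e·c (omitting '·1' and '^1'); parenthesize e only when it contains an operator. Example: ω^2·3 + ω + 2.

(0) 12|_2 = 2^(2 + 1) + 2^2 ↦ 3^(3 + 1) + 3^3|_3 = 108 ⇒ 107
(1) 107|_3 = 3^(3 + 1) + 2·3^2 + 2·3 + 2 ↦ 4^(4 + 1) + 2·4^2 + 2·4 + 2|_4 = 1066 ⇒ 1065

ω^(ω + 1) + ω^2·2 + ω·2 + 2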